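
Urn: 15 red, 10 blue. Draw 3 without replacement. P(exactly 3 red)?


Hypergeometric: C(15,3)×C(10,0)/C(25,3)
= 455×1/2300 = 91/460

P(X=3) = 91/460 ≈ 19.78%


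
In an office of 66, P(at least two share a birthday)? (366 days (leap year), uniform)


P(all different) = Π(366-i)/366 for i=0..65
= 0.001939
P(match) = 1 - 0.001939 = 0.998061

P ≈ 0.9981 ≈ 99.81%


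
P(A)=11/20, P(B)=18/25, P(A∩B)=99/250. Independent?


P(A)×P(B) = 99/250
P(A∩B) = 99/250
Equal ✓ → Independent

Yes, independent


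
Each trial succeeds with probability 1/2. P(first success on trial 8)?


Geometric: P(X=8) = (1-p)^(k-1)×p = (1/2)^7×1/2 = 1/256

P(X=8) = 1/256 ≈ 0.39%


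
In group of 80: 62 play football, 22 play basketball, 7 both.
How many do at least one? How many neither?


|A∪B| = 62+22-7 = 77
Neither = 80-77 = 3

At least one: 77; Neither: 3


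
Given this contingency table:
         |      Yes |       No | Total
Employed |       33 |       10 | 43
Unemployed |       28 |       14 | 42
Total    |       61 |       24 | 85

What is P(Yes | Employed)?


P(Yes | Employed) = 33/(33+10) = 33/43

P(Yes|Employed) = 33/43 ≈ 76.74%


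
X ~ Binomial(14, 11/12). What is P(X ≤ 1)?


P(X ≤ 1) = Σ P(X=i) for i=0..1
P(X=0) = 1/1283918464548864
P(X=1) = 77/641959232274432
Sum = 155/1283918464548864

P(X ≤ 1) = 155/1283918464548864 ≈ 0.00%


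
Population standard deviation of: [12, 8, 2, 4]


Mean = 26/4 = 13/2
  (12-13/2)²=121/4
  (8-13/2)²=9/4
  (2-13/2)²=81/4
  (4-13/2)²=25/4
Σ(x-μ)² = 59
σ² = 59/4

σ = √(59/4) ≈ 3.8406


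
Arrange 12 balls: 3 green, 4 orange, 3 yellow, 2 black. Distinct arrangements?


12!/(3!×4!×3!×2!) = 277200

277200


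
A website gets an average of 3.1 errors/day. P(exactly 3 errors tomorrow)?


Poisson(λ=3.1): P(X=3) = e^(-λ)×λ^k/k!
= e^(-3.1) × 3.1^3 / 3!
≈ 0.04504920239 × 29.791 / 6 ≈ 0.223677

P(X=3) ≈ 0.223677 ≈ 22.37%


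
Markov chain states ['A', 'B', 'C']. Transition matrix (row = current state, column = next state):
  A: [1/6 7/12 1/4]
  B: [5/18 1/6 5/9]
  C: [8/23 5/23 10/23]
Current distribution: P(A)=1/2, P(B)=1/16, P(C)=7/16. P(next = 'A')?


P(next=A) = Σᵢ P(now=i)×P(i→A)
= 1/2×1/6 + 1/16×5/18 + 7/16×8/23
= 1/12 + 5/288 + 7/46 = 1675/6624

P = 1675/6624 ≈ 0.2529


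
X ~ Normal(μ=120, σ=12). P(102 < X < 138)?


z₁=(102-120)/12=-1.5, z₂=(138-120)/12=1.5
P = Φ(1.5) - Φ(-1.5) = 0.933193 - 0.066807 = 0.866386 ≈ 0.8664

P(102 < X < 138) ≈ 0.8664


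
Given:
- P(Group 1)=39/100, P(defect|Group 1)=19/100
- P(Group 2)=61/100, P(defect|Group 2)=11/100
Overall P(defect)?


P(B) = Σ P(B|Aᵢ)×P(Aᵢ)
  19/100×39/100 = 741/10000
  11/100×61/100 = 671/10000
Sum = 353/2500

P(defect) = 353/2500 ≈ 14.12%


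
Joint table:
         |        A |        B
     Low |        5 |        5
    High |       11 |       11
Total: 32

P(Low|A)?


P(Low|A) = 5/(5+11) = 5/16

P = 5/16 ≈ 31.25%


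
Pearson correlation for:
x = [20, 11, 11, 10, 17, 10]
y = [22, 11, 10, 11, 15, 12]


n=6, Σx=79, Σy=81, Σxy=1156, Σx²=1131, Σy²=1195
r = (6×1156 - 79×81)/√((6×1131 - 79²)(6×1195 - 81²))
= 537/√(545×609) = 537/√331905 ≈ 537/576.1120 ≈ 0.9321

r ≈ 0.9321


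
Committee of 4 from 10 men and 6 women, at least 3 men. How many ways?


Count by #men:
  3M,1W: C(10,3)×C(6,1)=720
  4M,0W: C(10,4)×C(6,0)=210
Total = 930

930


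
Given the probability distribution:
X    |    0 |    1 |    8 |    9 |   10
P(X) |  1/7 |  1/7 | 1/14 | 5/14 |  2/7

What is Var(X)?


E[X] = 95/14
E[X²] = 871/14
Var(X) = E[X²] - (E[X])² = 871/14 - 9025/196 = 3169/196

Var(X) = 3169/196 ≈ 16.1684


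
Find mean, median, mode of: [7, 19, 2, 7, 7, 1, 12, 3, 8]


Sorted: [1, 2, 3, 7, 7, 7, 8, 12, 19]
Mean = 66/9 = 22/3
Median = 7
Freq: {7: 3, 19: 1, 2: 1, 1: 1, 12: 1, 3: 1, 8: 1}
Mode: [7]

Mean=22/3, Median=7, Mode=7


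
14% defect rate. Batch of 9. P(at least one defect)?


P(all good) = (43/50)^9 = 502592611936843/1953125000000000
P(≥1 defect) = 1450532388063157/1953125000000000

P = 1450532388063157/1953125000000000 ≈ 74.27%


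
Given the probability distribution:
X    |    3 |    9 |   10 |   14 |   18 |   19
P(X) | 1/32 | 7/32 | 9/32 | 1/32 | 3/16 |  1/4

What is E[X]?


E[X] = Σ x·P(X=x)
= (3)×(1/32) + (9)×(7/32) + (10)×(9/32) + (14)×(1/32) + (18)×(3/16) + (19)×(1/4)
= 215/16

E[X] = 215/16


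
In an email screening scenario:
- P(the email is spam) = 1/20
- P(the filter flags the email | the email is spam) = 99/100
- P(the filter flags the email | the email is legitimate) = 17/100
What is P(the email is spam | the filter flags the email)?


Using Bayes' theorem:
P(A|B) = P(B|A)·P(A) / P(B)

P(the filter flags the email) = 99/100 × 1/20 + 17/100 × 19/20
= 99/2000 + 323/2000 = 211/1000

P(the email is spam|the filter flags the email) = (99/2000) / (211/1000) = 99/422

P(the email is spam|the filter flags the email) = 99/422 ≈ 23.46%


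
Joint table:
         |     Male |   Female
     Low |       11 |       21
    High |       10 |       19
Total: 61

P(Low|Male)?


P(Low|Male) = 11/(11+10) = 11/21

P = 11/21 ≈ 52.38%


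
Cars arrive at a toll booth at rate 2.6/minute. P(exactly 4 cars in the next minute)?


Poisson(λ=2.6): P(X=4) = e^(-λ)×λ^k/k!
= e^(-2.6) × 2.6^4 / 4!
≈ 0.07427357821 × 45.6976 / 24 ≈ 0.141422

P(X=4) ≈ 0.141422 ≈ 14.14%


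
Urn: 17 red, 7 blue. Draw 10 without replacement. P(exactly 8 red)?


Hypergeometric: C(17,8)×C(7,2)/C(24,10)
= 24310×21/1961256 = 455/1748

P(X=8) = 455/1748 ≈ 26.03%


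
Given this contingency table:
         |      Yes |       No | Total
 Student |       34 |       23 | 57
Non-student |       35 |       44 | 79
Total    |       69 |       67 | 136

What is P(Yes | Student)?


P(Yes | Student) = 34/(34+23) = 34/57

P(Yes|Student) = 34/57 ≈ 59.65%


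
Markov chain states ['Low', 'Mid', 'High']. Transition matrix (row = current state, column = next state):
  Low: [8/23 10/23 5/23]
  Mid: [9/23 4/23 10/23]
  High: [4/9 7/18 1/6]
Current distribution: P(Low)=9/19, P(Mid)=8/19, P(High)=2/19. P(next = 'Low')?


P(next=Low) = Σᵢ P(now=i)×P(i→Low)
= 9/19×8/23 + 8/19×9/23 + 2/19×4/9
= 72/437 + 72/437 + 8/171 = 1480/3933

P = 1480/3933 ≈ 0.3763


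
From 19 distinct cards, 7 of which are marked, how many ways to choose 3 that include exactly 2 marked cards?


Choose 2 of the 7 marked cards and 1 of the other 12 cards:
C(7,2)×C(12,1) = 21×12 = 252

252


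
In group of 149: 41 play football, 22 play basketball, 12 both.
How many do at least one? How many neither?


|A∪B| = 41+22-12 = 51
Neither = 149-51 = 98

At least one: 51; Neither: 98


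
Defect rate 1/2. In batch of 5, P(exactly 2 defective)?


Binomial: P(X=2) = C(5,2)×p^2×(1-p)^3
= 10 × 1/4 × 1/8 = 5/16

P(X=2) = 5/16 ≈ 31.25%


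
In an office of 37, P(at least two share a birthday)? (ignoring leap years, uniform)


P(all different) = Π(365-i)/365 for i=0..36
= 0.151266
P(match) = 1 - 0.151266 = 0.848734

P ≈ 0.8487 ≈ 84.87%


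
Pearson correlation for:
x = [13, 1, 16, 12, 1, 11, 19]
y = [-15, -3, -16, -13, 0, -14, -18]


n=7, Σx=73, Σy=-79, Σxy=-1106, Σx²=1053, Σy²=1179
r = (7×(-1106) - 73×(-79))/√((7×1053 - 73²)(7×1179 - (-79)²))
= -1975/√(2042×2012) = -1975/√4108504 ≈ -1975/2026.9445 ≈ -0.9744

r ≈ -0.9744


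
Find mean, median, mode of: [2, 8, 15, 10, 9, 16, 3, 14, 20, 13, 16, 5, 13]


Sorted: [2, 3, 5, 8, 9, 10, 13, 13, 14, 15, 16, 16, 20]
Mean = 144/13
Median = 13
Freq: {2: 1, 8: 1, 15: 1, 10: 1, 9: 1, 16: 2, 3: 1, 14: 1, 20: 1, 13: 2, 5: 1}
Mode: [13, 16]

Mean=144/13, Median=13, Mode=[13, 16]


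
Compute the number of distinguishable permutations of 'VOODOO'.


Letters: 6, freq: {'V': 1, 'O': 4, 'D': 1}
6!/(1!×4!×1!) = 720/24 = 30

30


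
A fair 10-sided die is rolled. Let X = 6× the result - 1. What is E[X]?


E[die] = (1+10)/2 = 11/2
E[X] = 6×11/2 - 1 = 32

E[X] = 32


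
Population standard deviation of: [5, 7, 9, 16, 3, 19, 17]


Mean = 76/7
  (5-76/7)²=1681/49
  (7-76/7)²=729/49
  (9-76/7)²=169/49
  (16-76/7)²=1296/49
  (3-76/7)²=3025/49
  (19-76/7)²=3249/49
  (17-76/7)²=1849/49
Σ(x-μ)² = 1714/7
σ² = (1714/7)/7 = 1714/49

σ = √(1714/49) ≈ 5.9144


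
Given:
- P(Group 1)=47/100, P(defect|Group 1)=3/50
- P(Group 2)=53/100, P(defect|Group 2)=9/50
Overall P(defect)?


P(B) = Σ P(B|Aᵢ)×P(Aᵢ)
  3/50×47/100 = 141/5000
  9/50×53/100 = 477/5000
Sum = 309/2500

P(defect) = 309/2500 ≈ 12.36%


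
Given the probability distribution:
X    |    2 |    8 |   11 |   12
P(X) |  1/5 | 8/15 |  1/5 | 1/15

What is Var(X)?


E[X] = 23/3
E[X²] = 1031/15
Var(X) = E[X²] - (E[X])² = 1031/15 - 529/9 = 448/45

Var(X) = 448/45 ≈ 9.9556


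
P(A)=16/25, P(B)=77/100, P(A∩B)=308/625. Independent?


P(A)×P(B) = 308/625
P(A∩B) = 308/625
Equal ✓ → Independent

Yes, independent


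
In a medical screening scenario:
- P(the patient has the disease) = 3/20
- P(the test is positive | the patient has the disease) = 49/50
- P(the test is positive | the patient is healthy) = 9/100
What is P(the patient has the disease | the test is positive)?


Using Bayes' theorem:
P(A|B) = P(B|A)·P(A) / P(B)

P(the test is positive) = 49/50 × 3/20 + 9/100 × 17/20
= 147/1000 + 153/2000 = 447/2000

P(the patient has the disease|the test is positive) = (147/1000) / (447/2000) = 98/149

P(the patient has the disease|the test is positive) = 98/149 ≈ 65.77%


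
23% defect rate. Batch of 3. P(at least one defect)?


P(all good) = (77/100)^3 = 456533/1000000
P(≥1 defect) = 543467/1000000

P = 543467/1000000 ≈ 54.35%


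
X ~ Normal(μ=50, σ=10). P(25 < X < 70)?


z₁=(25-50)/10=-2.5, z₂=(70-50)/10=2.0
P = Φ(2.0) - Φ(-2.5) = 0.977250 - 0.006210 = 0.971040 ≈ 0.9710

P(25 < X < 70) ≈ 0.9710


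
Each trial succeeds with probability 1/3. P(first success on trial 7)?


Geometric: P(X=7) = (1-p)^(k-1)×p = (2/3)^6×1/3 = 64/2187

P(X=7) = 64/2187 ≈ 2.93%


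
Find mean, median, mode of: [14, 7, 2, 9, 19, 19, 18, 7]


Sorted: [2, 7, 7, 9, 14, 18, 19, 19]
Mean = 95/8
Median = 23/2
Freq: {14: 1, 7: 2, 2: 1, 9: 1, 19: 2, 18: 1}
Mode: [7, 19]

Mean=95/8, Median=23/2, Mode=[7, 19]


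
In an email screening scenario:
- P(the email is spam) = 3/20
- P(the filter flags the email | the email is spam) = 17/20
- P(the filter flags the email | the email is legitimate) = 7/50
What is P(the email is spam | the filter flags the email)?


Using Bayes' theorem:
P(A|B) = P(B|A)·P(A) / P(B)

P(the filter flags the email) = 17/20 × 3/20 + 7/50 × 17/20
= 51/400 + 119/1000 = 493/2000

P(the email is spam|the filter flags the email) = (51/400) / (493/2000) = 15/29

P(the email is spam|the filter flags the email) = 15/29 ≈ 51.72%


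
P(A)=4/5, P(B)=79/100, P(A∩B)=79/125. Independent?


P(A)×P(B) = 79/125
P(A∩B) = 79/125
Equal ✓ → Independent

Yes, independent


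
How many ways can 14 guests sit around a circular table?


Circular arrangements of 14 distinct objects: fix one position to break rotational symmetry.
(n-1)! = 13! = 6227020800

6227020800


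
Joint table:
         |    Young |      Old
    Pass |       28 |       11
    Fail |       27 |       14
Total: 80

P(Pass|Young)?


P(Pass|Young) = 28/(28+27) = 28/55

P = 28/55 ≈ 50.91%


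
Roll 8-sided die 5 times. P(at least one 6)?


P(no 6)^5 = (7/8)^5 = 16807/32768
P(≥1) = 1 - 16807/32768 = 15961/32768

P = 15961/32768 ≈ 48.71%


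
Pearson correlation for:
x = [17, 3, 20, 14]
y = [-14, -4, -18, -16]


n=4, Σx=54, Σy=-52, Σxy=-834, Σx²=894, Σy²=792
r = (4×(-834) - 54×(-52))/√((4×894 - 54²)(4×792 - (-52)²))
= -528/√(660×464) = -528/√306240 ≈ -528/553.3896 ≈ -0.9541

r ≈ -0.9541


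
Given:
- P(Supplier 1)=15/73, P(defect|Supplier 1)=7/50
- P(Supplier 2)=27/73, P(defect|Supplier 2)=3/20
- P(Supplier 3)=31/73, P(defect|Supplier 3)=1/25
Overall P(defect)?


P(B) = Σ P(B|Aᵢ)×P(Aᵢ)
  7/50×15/73 = 21/730
  3/20×27/73 = 81/1460
  1/25×31/73 = 31/1825
Sum = 739/7300

P(defect) = 739/7300 ≈ 10.12%


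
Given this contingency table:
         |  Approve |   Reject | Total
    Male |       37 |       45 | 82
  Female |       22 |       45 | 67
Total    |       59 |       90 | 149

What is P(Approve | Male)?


P(Approve | Male) = 37/(37+45) = 37/82

P(Approve|Male) = 37/82 ≈ 45.12%


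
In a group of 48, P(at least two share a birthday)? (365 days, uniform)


P(all different) = Π(365-i)/365 for i=0..47
= 0.039402
P(match) = 1 - 0.039402 = 0.960598

P ≈ 0.9606 ≈ 96.06%


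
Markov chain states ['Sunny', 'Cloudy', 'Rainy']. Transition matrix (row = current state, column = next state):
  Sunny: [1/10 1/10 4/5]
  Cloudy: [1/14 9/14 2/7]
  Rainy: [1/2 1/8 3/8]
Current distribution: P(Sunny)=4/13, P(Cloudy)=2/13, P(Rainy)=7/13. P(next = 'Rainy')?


P(next=Rainy) = Σᵢ P(now=i)×P(i→Rainy)
= 4/13×4/5 + 2/13×2/7 + 7/13×3/8
= 16/65 + 4/91 + 21/104 = 1791/3640

P = 1791/3640 ≈ 0.4920


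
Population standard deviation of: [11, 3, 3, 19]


Mean = 36/4 = 9
  (11-9)²=4
  (3-9)²=36
  (3-9)²=36
  (19-9)²=100
Σ(x-μ)² = 176
σ² = 176/4 = 44

σ = √(44) ≈ 6.6332


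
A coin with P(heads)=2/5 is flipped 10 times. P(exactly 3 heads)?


Binomial: P(X=3) = C(10,3)×p^3×(1-p)^7
= 120 × 8/125 × 2187/78125 = 419904/1953125

P(X=3) = 419904/1953125 ≈ 21.50%


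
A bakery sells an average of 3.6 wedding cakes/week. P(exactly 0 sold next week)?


Poisson(λ=3.6): P(X=0) = e^(-λ)×λ^k/k!
= e^(-3.6) × 3.6^0 / 0!
≈ 0.02732372245 × 1 / 1 ≈ 0.027324

P(X=0) ≈ 0.027324 ≈ 2.73%


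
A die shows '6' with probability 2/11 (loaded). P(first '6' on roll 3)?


Geometric: P(X=3) = (1-p)^(k-1)×p = (9/11)^2×2/11 = 162/1331

P(X=3) = 162/1331 ≈ 12.17%


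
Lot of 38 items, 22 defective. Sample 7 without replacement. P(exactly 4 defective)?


Hypergeometric: C(22,4)×C(16,3)/C(38,7)
= 7315×560/12620256 = 1225/3774

P(X=4) = 1225/3774 ≈ 32.46%


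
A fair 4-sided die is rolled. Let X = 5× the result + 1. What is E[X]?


E[die] = (1+4)/2 = 5/2
E[X] = 5×5/2 + 1 = 27/2

E[X] = 27/2


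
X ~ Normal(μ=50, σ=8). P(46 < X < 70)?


z₁=(46-50)/8=-0.5, z₂=(70-50)/8=2.5
P = Φ(2.5) - Φ(-0.5) = 0.993790 - 0.308538 = 0.685252 ≈ 0.6853

P(46 < X < 70) ≈ 0.6853


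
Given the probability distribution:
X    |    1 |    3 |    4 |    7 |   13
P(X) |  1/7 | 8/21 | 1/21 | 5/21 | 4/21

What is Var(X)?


E[X] = 118/21
E[X²] = 1012/21
Var(X) = E[X²] - (E[X])² = 1012/21 - 13924/441 = 7328/441

Var(X) = 7328/441 ≈ 16.6168


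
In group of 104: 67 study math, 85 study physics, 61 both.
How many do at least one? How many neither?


|A∪B| = 67+85-61 = 91
Neither = 104-91 = 13

At least one: 91; Neither: 13


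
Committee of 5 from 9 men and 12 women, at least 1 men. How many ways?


Count by #men:
  1M,4W: C(9,1)×C(12,4)=4455
  2M,3W: C(9,2)×C(12,3)=7920
  3M,2W: C(9,3)×C(12,2)=5544
  4M,1W: C(9,4)×C(12,1)=1512
  5M,0W: C(9,5)×C(12,0)=126
Total = 19557

19557


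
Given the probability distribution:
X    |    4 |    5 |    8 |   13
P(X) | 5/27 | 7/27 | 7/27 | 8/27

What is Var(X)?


E[X] = 215/27
E[X²] = 685/9
Var(X) = E[X²] - (E[X])² = 685/9 - 46225/729 = 9260/729

Var(X) = 9260/729 ≈ 12.7023


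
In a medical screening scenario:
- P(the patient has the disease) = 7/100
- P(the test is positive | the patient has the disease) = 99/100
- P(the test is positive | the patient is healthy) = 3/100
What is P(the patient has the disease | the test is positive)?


Using Bayes' theorem:
P(A|B) = P(B|A)·P(A) / P(B)

P(the test is positive) = 99/100 × 7/100 + 3/100 × 93/100
= 693/10000 + 279/10000 = 243/2500

P(the patient has the disease|the test is positive) = (693/10000) / (243/2500) = 77/108

P(the patient has the disease|the test is positive) = 77/108 ≈ 71.30%


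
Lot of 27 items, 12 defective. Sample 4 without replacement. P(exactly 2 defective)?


Hypergeometric: C(12,2)×C(15,2)/C(27,4)
= 66×105/17550 = 77/195

P(X=2) = 77/195 ≈ 39.49%


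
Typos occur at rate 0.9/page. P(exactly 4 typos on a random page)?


Poisson(λ=0.9): P(X=4) = e^(-λ)×λ^k/k!
= e^(-0.9) × 0.9^4 / 4!
≈ 0.4065696597 × 0.6561 / 24 ≈ 0.011115

P(X=4) ≈ 0.011115 ≈ 1.11%


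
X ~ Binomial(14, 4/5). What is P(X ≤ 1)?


P(X ≤ 1) = Σ P(X=i) for i=0..1
P(X=0) = 1/6103515625
P(X=1) = 56/6103515625
Sum = 57/6103515625

P(X ≤ 1) = 57/6103515625 ≈ 0.00%


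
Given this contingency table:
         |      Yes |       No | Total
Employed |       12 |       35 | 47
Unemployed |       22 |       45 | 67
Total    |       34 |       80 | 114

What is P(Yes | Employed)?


P(Yes | Employed) = 12/(12+35) = 12/47

P(Yes|Employed) = 12/47 ≈ 25.53%


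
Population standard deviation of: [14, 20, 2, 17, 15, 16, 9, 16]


Mean = 109/8
  (14-109/8)²=9/64
  (20-109/8)²=2601/64
  (2-109/8)²=8649/64
  (17-109/8)²=729/64
  (15-109/8)²=121/64
  (16-109/8)²=361/64
  (9-109/8)²=1369/64
  (16-109/8)²=361/64
Σ(x-μ)² = 1775/8
σ² = (1775/8)/8 = 1775/64

σ = √(1775/64) ≈ 5.2663


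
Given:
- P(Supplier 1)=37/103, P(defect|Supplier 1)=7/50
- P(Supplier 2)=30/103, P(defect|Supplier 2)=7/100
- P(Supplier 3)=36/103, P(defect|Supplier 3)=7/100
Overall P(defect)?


P(B) = Σ P(B|Aᵢ)×P(Aᵢ)
  7/50×37/103 = 259/5150
  7/100×30/103 = 21/1030
  7/100×36/103 = 63/2575
Sum = 49/515

P(defect) = 49/515 ≈ 9.51%


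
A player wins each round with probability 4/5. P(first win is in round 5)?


Geometric: P(X=5) = (1-p)^(k-1)×p = (1/5)^4×4/5 = 4/3125

P(X=5) = 4/3125 ≈ 0.13%


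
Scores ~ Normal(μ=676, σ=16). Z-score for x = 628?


z = (x - μ)/σ = (628 - 676)/16 = -3.0

z = -3.0


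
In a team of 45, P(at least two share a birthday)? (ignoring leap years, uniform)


P(all different) = Π(365-i)/365 for i=0..44
= 0.059024
P(match) = 1 - 0.059024 = 0.940976

P ≈ 0.9410 ≈ 94.10%


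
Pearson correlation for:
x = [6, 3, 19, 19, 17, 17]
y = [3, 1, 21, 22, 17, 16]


n=6, Σx=81, Σy=80, Σxy=1399, Σx²=1345, Σy²=1480
r = (6×1399 - 81×80)/√((6×1345 - 81²)(6×1480 - 80²))
= 1914/√(1509×2480) = 1914/√3742320 ≈ 1914/1934.5077 ≈ 0.9894

r ≈ 0.9894


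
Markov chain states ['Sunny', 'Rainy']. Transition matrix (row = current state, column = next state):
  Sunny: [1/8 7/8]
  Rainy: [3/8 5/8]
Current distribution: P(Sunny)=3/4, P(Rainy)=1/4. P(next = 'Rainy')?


P(next=Rainy) = Σᵢ P(now=i)×P(i→Rainy)
= 3/4×7/8 + 1/4×5/8
= 21/32 + 5/32 = 13/16

P = 13/16 ≈ 0.8125


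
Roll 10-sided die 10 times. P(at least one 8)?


P(no 8)^10 = (9/10)^10 = 3486784401/10000000000
P(≥1) = 1 - 3486784401/10000000000 = 6513215599/10000000000

P = 6513215599/10000000000 ≈ 65.13%


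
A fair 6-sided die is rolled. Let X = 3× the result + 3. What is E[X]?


E[die] = (1+6)/2 = 7/2
E[X] = 3×7/2 + 3 = 27/2

E[X] = 27/2


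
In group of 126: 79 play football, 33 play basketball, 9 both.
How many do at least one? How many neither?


|A∪B| = 79+33-9 = 103
Neither = 126-103 = 23

At least one: 103; Neither: 23


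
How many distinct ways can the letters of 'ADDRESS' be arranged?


Letters: 7, freq: {'A': 1, 'D': 2, 'R': 1, 'E': 1, 'S': 2}
7!/(1!×2!×1!×1!×2!) = 5040/4 = 1260

1260


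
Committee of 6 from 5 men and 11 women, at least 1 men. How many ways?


Count by #men:
  1M,5W: C(5,1)×C(11,5)=2310
  2M,4W: C(5,2)×C(11,4)=3300
  3M,3W: C(5,3)×C(11,3)=1650
  4M,2W: C(5,4)×C(11,2)=275
  5M,1W: C(5,5)×C(11,1)=11
Total = 7546

7546


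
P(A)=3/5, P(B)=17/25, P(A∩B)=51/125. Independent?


P(A)×P(B) = 51/125
P(A∩B) = 51/125
Equal ✓ → Independent

Yes, independent


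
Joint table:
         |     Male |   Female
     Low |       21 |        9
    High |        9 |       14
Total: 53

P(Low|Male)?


P(Low|Male) = 21/(21+9) = 21/30 = 7/10

P = 7/10 ≈ 70.00%


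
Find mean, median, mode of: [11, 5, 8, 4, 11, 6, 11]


Sorted: [4, 5, 6, 8, 11, 11, 11]
Mean = 56/7 = 8
Median = 8
Freq: {11: 3, 5: 1, 8: 1, 4: 1, 6: 1}
Mode: [11]

Mean=8, Median=8, Mode=11


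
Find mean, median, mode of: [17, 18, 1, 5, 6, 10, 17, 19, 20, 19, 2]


Sorted: [1, 2, 5, 6, 10, 17, 17, 18, 19, 19, 20]
Mean = 134/11
Median = 17
Freq: {17: 2, 18: 1, 1: 1, 5: 1, 6: 1, 10: 1, 19: 2, 20: 1, 2: 1}
Mode: [17, 19]

Mean=134/11, Median=17, Mode=[17, 19]


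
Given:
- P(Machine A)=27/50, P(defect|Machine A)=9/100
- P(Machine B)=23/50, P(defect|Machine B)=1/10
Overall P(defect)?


P(B) = Σ P(B|Aᵢ)×P(Aᵢ)
  9/100×27/50 = 243/5000
  1/10×23/50 = 23/500
Sum = 473/5000

P(defect) = 473/5000 ≈ 9.46%


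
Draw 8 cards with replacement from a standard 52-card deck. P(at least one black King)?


P(not a black King) = 50/52 = 25/26
P(none in 8 draws) = (25/26)^8 = 152587890625/208827064576
P(≥1 black King) = 1 - 152587890625/208827064576 = 56239173951/208827064576

P = 56239173951/208827064576 ≈ 26.93%


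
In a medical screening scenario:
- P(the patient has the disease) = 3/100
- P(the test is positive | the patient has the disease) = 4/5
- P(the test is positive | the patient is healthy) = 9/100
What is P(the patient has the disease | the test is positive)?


Using Bayes' theorem:
P(A|B) = P(B|A)·P(A) / P(B)

P(the test is positive) = 4/5 × 3/100 + 9/100 × 97/100
= 3/125 + 873/10000 = 1113/10000

P(the patient has the disease|the test is positive) = (3/125) / (1113/10000) = 80/371

P(the patient has the disease|the test is positive) = 80/371 ≈ 21.56%


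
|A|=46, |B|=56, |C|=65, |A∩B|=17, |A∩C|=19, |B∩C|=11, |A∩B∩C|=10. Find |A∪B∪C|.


|A∪B∪C| = 46+56+65-17-19-11+10 = 130

|A∪B∪C| = 130


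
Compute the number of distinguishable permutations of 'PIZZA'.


Letters: 5, freq: {'P': 1, 'I': 1, 'Z': 2, 'A': 1}
5!/(1!×1!×2!×1!) = 120/2 = 60

60


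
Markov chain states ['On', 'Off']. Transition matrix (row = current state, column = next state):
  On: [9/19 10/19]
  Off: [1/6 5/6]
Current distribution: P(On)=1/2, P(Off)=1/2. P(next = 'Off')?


P(next=Off) = Σᵢ P(now=i)×P(i→Off)
= 1/2×10/19 + 1/2×5/6
= 5/19 + 5/12 = 155/228

P = 155/228 ≈ 0.6798


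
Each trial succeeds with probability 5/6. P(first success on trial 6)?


Geometric: P(X=6) = (1-p)^(k-1)×p = (1/6)^5×5/6 = 5/46656

P(X=6) = 5/46656 ≈ 0.01%


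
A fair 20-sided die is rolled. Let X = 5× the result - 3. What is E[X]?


E[die] = (1+20)/2 = 21/2
E[X] = 5×21/2 - 3 = 99/2

E[X] = 99/2


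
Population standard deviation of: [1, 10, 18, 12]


Mean = 41/4
  (1-41/4)²=1369/16
  (10-41/4)²=1/16
  (18-41/4)²=961/16
  (12-41/4)²=49/16
Σ(x-μ)² = 595/4
σ² = (595/4)/4 = 595/16

σ = √(595/16) ≈ 6.0982


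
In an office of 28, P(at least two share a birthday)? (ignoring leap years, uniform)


P(all different) = Π(365-i)/365 for i=0..27
= 0.345539
P(match) = 1 - 0.345539 = 0.654461

P ≈ 0.6545 ≈ 65.45%


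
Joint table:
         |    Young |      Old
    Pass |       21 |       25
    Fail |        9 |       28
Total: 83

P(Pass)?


P(Pass) = (21+25)/83 = 46/83

P(Pass) = 46/83 ≈ 55.42%


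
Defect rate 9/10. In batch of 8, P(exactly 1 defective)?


Binomial: P(X=1) = C(8,1)×p^1×(1-p)^7
= 8 × 9/10 × 1/10000000 = 9/12500000

P(X=1) = 9/12500000 ≈ 0.00%


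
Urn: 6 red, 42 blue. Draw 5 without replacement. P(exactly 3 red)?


Hypergeometric: C(6,3)×C(42,2)/C(48,5)
= 20×861/1712304 = 1435/142692

P(X=3) = 1435/142692 ≈ 1.01%


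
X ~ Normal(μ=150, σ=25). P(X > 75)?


z = (75-150)/25 = -3.0
P(X > 75) = 1 - P(Z ≤ -3.0) = 1 - 0.0013 = 0.9987

P(X > 75) ≈ 0.9987


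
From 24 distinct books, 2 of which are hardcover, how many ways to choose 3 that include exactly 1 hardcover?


Choose 1 of the 2 hardcovers and 2 of the other 22 books:
C(2,1)×C(22,2) = 2×231 = 462

462


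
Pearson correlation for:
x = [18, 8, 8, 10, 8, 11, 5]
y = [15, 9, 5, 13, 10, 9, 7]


n=7, Σx=68, Σy=68, Σxy=726, Σx²=762, Σy²=730
r = (7×726 - 68×68)/√((7×762 - 68²)(7×730 - 68²))
= 458/√(710×486) = 458/√345060 ≈ 458/587.4181 ≈ 0.7797

r ≈ 0.7797


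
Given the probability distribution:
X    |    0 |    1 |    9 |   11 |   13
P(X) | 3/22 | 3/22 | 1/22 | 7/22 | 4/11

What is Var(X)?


E[X] = 193/22
E[X²] = 2283/22
Var(X) = E[X²] - (E[X])² = 2283/22 - 37249/484 = 12977/484

Var(X) = 12977/484 ≈ 26.8120


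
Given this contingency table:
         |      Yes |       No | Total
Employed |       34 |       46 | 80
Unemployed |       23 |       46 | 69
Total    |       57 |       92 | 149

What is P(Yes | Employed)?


P(Yes | Employed) = 34/(34+46) = 34/80 = 17/40

P(Yes|Employed) = 17/40 ≈ 42.50%


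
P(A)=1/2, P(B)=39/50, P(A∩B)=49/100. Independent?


P(A)×P(B) = 39/100
P(A∩B) = 49/100
Not equal → NOT independent

No, not independent


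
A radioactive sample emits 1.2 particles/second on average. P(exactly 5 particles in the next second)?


Poisson(λ=1.2): P(X=5) = e^(-λ)×λ^k/k!
= e^(-1.2) × 1.2^5 / 5!
≈ 0.3011942119 × 2.48832 / 120 ≈ 0.006246

P(X=5) ≈ 0.006246 ≈ 0.62%


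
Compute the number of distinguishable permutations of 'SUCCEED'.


Letters: 7, freq: {'S': 1, 'U': 1, 'C': 2, 'E': 2, 'D': 1}
7!/(1!×1!×2!×2!×1!) = 5040/4 = 1260

1260


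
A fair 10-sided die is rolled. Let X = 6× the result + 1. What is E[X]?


E[die] = (1+10)/2 = 11/2
E[X] = 6×11/2 + 1 = 34

E[X] = 34


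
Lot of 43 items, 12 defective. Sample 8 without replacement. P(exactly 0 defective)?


Hypergeometric: C(12,0)×C(31,8)/C(43,8)
= 1×7888725/145008513 = 67425/1239389

P(X=0) = 67425/1239389 ≈ 5.44%


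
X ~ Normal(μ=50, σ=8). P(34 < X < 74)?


z₁=(34-50)/8=-2.0, z₂=(74-50)/8=3.0
P = Φ(3.0) - Φ(-2.0) = 0.998650 - 0.022750 = 0.975900 ≈ 0.9759

P(34 < X < 74) ≈ 0.9759


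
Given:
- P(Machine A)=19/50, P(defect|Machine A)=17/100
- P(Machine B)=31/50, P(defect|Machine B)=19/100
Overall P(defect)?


P(B) = Σ P(B|Aᵢ)×P(Aᵢ)
  17/100×19/50 = 323/5000
  19/100×31/50 = 589/5000
Sum = 114/625

P(defect) = 114/625 ≈ 18.24%


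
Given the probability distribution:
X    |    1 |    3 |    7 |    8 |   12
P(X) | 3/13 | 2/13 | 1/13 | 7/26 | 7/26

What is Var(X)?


E[X] = 86/13
E[X²] = 798/13
Var(X) = E[X²] - (E[X])² = 798/13 - 7396/169 = 2978/169

Var(X) = 2978/169 ≈ 17.6213


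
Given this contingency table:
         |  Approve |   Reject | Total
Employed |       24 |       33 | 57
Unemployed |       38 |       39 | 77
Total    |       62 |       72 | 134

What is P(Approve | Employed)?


P(Approve | Employed) = 24/(24+33) = 24/57 = 8/19

P(Approve|Employed) = 8/19 ≈ 42.11%


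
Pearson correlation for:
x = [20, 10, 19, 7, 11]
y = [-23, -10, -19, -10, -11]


n=5, Σx=67, Σy=-73, Σxy=-1112, Σx²=1031, Σy²=1211
r = (5×(-1112) - 67×(-73))/√((5×1031 - 67²)(5×1211 - (-73)²))
= -669/√(666×726) = -669/√483516 ≈ -669/695.3531 ≈ -0.9621

r ≈ -0.9621


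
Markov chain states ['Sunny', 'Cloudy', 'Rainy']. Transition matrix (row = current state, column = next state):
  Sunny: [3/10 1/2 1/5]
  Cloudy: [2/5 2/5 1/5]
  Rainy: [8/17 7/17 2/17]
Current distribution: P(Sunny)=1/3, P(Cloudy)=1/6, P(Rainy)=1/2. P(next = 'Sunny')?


P(next=Sunny) = Σᵢ P(now=i)×P(i→Sunny)
= 1/3×3/10 + 1/6×2/5 + 1/2×8/17
= 1/10 + 1/15 + 4/17 = 41/102

P = 41/102 ≈ 0.4020


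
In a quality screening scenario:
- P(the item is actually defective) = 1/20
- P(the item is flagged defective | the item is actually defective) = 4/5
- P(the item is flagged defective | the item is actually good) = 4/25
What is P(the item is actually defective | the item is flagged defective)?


Using Bayes' theorem:
P(A|B) = P(B|A)·P(A) / P(B)

P(the item is flagged defective) = 4/5 × 1/20 + 4/25 × 19/20
= 1/25 + 19/125 = 24/125

P(the item is actually defective|the item is flagged defective) = (1/25) / (24/125) = 5/24

P(the item is actually defective|the item is flagged defective) = 5/24 ≈ 20.83%


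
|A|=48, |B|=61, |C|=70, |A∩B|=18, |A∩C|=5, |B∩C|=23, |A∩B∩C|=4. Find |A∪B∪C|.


|A∪B∪C| = 48+61+70-18-5-23+4 = 137

|A∪B∪C| = 137


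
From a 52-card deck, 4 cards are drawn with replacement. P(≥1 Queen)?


P(not a Queen) = 48/52 = 12/13
P(none in 4 draws) = (12/13)^4 = 20736/28561
P(≥1 Queen) = 1 - 20736/28561 = 7825/28561

P = 7825/28561 ≈ 27.40%


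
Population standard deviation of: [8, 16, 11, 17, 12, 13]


Mean = 77/6
  (8-77/6)²=841/36
  (16-77/6)²=361/36
  (11-77/6)²=121/36
  (17-77/6)²=625/36
  (12-77/6)²=25/36
  (13-77/6)²=1/36
Σ(x-μ)² = 329/6
σ² = (329/6)/6 = 329/36

σ = √(329/36) ≈ 3.0231


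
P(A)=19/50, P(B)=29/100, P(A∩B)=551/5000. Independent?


P(A)×P(B) = 551/5000
P(A∩B) = 551/5000
Equal ✓ → Independent

Yes, independent


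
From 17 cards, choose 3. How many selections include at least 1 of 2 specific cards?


Complement: C(17,3) - C(15,3) = 680 - 455 = 225

225


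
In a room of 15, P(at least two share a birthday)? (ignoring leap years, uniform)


P(all different) = Π(365-i)/365 for i=0..14
= 0.747099
P(match) = 1 - 0.747099 = 0.252901

P ≈ 0.2529 ≈ 25.29%


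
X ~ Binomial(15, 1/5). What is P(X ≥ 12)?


P(X ≥ 12) = Σ P(X=i) for i=12..15
P(X=12) = 5824/6103515625
P(X=13) = 336/6103515625
P(X=14) = 12/6103515625
P(X=15) = 1/30517578125
Sum = 30861/30517578125

P(X ≥ 12) = 30861/30517578125 ≈ 0.00%


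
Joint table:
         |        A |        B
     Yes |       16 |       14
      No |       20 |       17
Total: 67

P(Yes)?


P(Yes) = (16+14)/67 = 30/67

P(Yes) = 30/67 ≈ 44.78%


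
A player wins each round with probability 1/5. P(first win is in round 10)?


Geometric: P(X=10) = (1-p)^(k-1)×p = (4/5)^9×1/5 = 262144/9765625

P(X=10) = 262144/9765625 ≈ 2.68%


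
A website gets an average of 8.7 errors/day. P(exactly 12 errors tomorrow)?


Poisson(λ=8.7): P(X=12) = e^(-λ)×λ^k/k!
= e^(-8.7) × 8.7^12 / 12!
≈ 0.000166585811 × 188031682201 / 479001600 ≈ 0.065393

P(X=12) ≈ 0.065393 ≈ 6.54%


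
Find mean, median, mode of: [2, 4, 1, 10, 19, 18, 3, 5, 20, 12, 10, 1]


Sorted: [1, 1, 2, 3, 4, 5, 10, 10, 12, 18, 19, 20]
Mean = 105/12 = 35/4
Median = 15/2
Freq: {2: 1, 4: 1, 1: 2, 10: 2, 19: 1, 18: 1, 3: 1, 5: 1, 20: 1, 12: 1}
Mode: [1, 10]

Mean=35/4, Median=15/2, Mode=[1, 10]


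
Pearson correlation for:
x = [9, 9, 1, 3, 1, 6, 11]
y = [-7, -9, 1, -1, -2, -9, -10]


n=7, Σx=40, Σy=-37, Σxy=-312, Σx²=330, Σy²=317
r = (7×(-312) - 40×(-37))/√((7×330 - 40²)(7×317 - (-37)²))
= -704/√(710×850) = -704/√603500 ≈ -704/776.8526 ≈ -0.9062

r ≈ -0.9062


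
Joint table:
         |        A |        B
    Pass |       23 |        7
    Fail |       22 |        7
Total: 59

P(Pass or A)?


P(Pass∨A) = P(Pass) + P(A) - P(Pass∧A)
= (30 + 45 - 23)/59 = 52/59

P = 52/59 ≈ 88.14%


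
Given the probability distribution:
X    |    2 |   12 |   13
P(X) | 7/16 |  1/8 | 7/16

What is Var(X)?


E[X] = 129/16
E[X²] = 1499/16
Var(X) = E[X²] - (E[X])² = 1499/16 - 16641/256 = 7343/256

Var(X) = 7343/256 ≈ 28.6836


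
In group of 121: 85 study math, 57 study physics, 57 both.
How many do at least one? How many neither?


|A∪B| = 85+57-57 = 85
Neither = 121-85 = 36

At least one: 85; Neither: 36


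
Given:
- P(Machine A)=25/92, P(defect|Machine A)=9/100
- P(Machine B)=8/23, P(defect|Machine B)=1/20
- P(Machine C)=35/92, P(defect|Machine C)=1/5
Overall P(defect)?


P(B) = Σ P(B|Aᵢ)×P(Aᵢ)
  9/100×25/92 = 9/368
  1/20×8/23 = 2/115
  1/5×35/92 = 7/92
Sum = 217/1840

P(defect) = 217/1840 ≈ 11.79%


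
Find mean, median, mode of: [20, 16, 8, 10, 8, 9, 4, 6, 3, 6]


Sorted: [3, 4, 6, 6, 8, 8, 9, 10, 16, 20]
Mean = 90/10 = 9
Median = 8
Freq: {20: 1, 16: 1, 8: 2, 10: 1, 9: 1, 4: 1, 6: 2, 3: 1}
Mode: [6, 8]

Mean=9, Median=8, Mode=[6, 8]


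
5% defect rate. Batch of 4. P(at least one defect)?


P(all good) = (19/20)^4 = 130321/160000
P(≥1 defect) = 29679/160000

P = 29679/160000 ≈ 18.55%


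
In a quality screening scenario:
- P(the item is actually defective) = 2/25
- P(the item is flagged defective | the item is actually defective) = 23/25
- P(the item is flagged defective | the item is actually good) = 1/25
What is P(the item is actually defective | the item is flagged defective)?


Using Bayes' theorem:
P(A|B) = P(B|A)·P(A) / P(B)

P(the item is flagged defective) = 23/25 × 2/25 + 1/25 × 23/25
= 46/625 + 23/625 = 69/625

P(the item is actually defective|the item is flagged defective) = (46/625) / (69/625) = 2/3

P(the item is actually defective|the item is flagged defective) = 2/3 ≈ 66.67%


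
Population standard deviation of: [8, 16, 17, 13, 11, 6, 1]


Mean = 72/7
  (8-72/7)²=256/49
  (16-72/7)²=1600/49
  (17-72/7)²=2209/49
  (13-72/7)²=361/49
  (11-72/7)²=25/49
  (6-72/7)²=900/49
  (1-72/7)²=4225/49
Σ(x-μ)² = 1368/7
σ² = (1368/7)/7 = 1368/49

σ = √(1368/49) ≈ 5.2838


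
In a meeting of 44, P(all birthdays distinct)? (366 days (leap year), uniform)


P(all different) = Π(366-i)/366 for i=0..43
= (366/366)×(365/366)×...×(323/366)
= 0.067633

P ≈ 0.0676 ≈ 6.76%


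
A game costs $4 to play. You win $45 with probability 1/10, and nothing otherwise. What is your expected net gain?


E[gain] = (45-4)×1/10 + (-4)×9/10
= 41/10 - 18/5 = 1/2

Expected net gain = $1/2 ≈ $0.50


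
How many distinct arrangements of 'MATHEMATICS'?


Letters: 11, freq: {'M': 2, 'A': 2, 'T': 2, 'H': 1, 'E': 1, 'I': 1, 'C': 1, 'S': 1}
11!/(2!×2!×2!×1!×1!×1!×1!×1!) = 39916800/8 = 4989600

4989600


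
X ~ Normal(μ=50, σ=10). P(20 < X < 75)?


z₁=(20-50)/10=-3.0, z₂=(75-50)/10=2.5
P = Φ(2.5) - Φ(-3.0) = 0.993790 - 0.001350 = 0.992440 ≈ 0.9924

P(20 < X < 75) ≈ 0.9924


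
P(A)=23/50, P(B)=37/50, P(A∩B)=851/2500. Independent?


P(A)×P(B) = 851/2500
P(A∩B) = 851/2500
Equal ✓ → Independent

Yes, independent


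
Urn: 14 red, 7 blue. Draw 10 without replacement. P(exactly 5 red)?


Hypergeometric: C(14,5)×C(7,5)/C(21,10)
= 2002×21/352716 = 77/646

P(X=5) = 77/646 ≈ 11.92%


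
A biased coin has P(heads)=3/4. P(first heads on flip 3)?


Geometric: P(X=3) = (1-p)^(k-1)×p = (1/4)^2×3/4 = 3/64

P(X=3) = 3/64 ≈ 4.69%


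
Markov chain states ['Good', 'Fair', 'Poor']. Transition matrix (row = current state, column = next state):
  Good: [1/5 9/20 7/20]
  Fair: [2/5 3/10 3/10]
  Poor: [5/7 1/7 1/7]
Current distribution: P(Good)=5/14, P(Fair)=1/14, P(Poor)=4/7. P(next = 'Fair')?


P(next=Fair) = Σᵢ P(now=i)×P(i→Fair)
= 5/14×9/20 + 1/14×3/10 + 4/7×1/7
= 9/56 + 3/140 + 4/49 = 517/1960

P = 517/1960 ≈ 0.2638


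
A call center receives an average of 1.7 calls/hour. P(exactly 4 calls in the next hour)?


Poisson(λ=1.7): P(X=4) = e^(-λ)×λ^k/k!
= e^(-1.7) × 1.7^4 / 4!
≈ 0.1826835241 × 8.3521 / 24 ≈ 0.063575

P(X=4) ≈ 0.063575 ≈ 6.36%


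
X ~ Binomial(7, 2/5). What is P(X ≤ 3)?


P(X ≤ 3) = Σ P(X=i) for i=0..3
P(X=0) = 2187/78125
P(X=1) = 10206/78125
P(X=2) = 20412/78125
P(X=3) = 4536/15625
Sum = 11097/15625

P(X ≤ 3) = 11097/15625 ≈ 71.02%


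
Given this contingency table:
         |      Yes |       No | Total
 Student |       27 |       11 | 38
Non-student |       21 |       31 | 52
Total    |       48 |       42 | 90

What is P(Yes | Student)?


P(Yes | Student) = 27/(27+11) = 27/38

P(Yes|Student) = 27/38 ≈ 71.05%


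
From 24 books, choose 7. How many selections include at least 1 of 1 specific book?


Complement: C(24,7) - C(23,7) = 346104 - 245157 = 100947

100947


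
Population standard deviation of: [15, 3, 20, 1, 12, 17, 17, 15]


Mean = 100/8 = 25/2
  (15-25/2)²=25/4
  (3-25/2)²=361/4
  (20-25/2)²=225/4
  (1-25/2)²=529/4
  (12-25/2)²=1/4
  (17-25/2)²=81/4
  (17-25/2)²=81/4
  (15-25/2)²=25/4
Σ(x-μ)² = 332
σ² = 332/8 = 83/2

σ = √(83/2) ≈ 6.4420


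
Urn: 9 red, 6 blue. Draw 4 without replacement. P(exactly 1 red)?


Hypergeometric: C(9,1)×C(6,3)/C(15,4)
= 9×20/1365 = 12/91

P(X=1) = 12/91 ≈ 13.19%


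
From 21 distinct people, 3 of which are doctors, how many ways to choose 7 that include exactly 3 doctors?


Choose 3 of the 3 doctors and 4 of the other 18 people:
C(3,3)×C(18,4) = 1×3060 = 3060

3060


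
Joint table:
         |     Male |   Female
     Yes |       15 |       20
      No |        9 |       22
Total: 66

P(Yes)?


P(Yes) = (15+20)/66 = 35/66

P(Yes) = 35/66 ≈ 53.03%


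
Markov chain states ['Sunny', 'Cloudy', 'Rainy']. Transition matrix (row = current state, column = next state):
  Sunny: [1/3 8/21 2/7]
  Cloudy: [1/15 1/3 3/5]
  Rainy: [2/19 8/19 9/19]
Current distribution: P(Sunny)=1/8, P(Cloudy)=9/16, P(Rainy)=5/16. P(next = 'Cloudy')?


P(next=Cloudy) = Σᵢ P(now=i)×P(i→Cloudy)
= 1/8×8/21 + 9/16×1/3 + 5/16×8/19
= 1/21 + 3/16 + 5/38 = 2341/6384

P = 2341/6384 ≈ 0.3667


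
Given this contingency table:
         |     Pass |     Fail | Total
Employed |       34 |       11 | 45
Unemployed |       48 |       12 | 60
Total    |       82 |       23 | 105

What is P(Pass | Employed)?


P(Pass | Employed) = 34/(34+11) = 34/45

P(Pass|Employed) = 34/45 ≈ 75.56%


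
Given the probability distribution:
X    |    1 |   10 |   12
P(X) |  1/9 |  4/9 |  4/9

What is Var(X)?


E[X] = 89/9
E[X²] = 977/9
Var(X) = E[X²] - (E[X])² = 977/9 - 7921/81 = 872/81

Var(X) = 872/81 ≈ 10.7654


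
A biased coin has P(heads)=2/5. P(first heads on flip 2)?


Geometric: P(X=2) = (1-p)^(k-1)×p = (3/5)^1×2/5 = 6/25

P(X=2) = 6/25 ≈ 24.00%


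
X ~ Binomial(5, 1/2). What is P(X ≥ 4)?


P(X ≥ 4) = Σ P(X=i) for i=4..5
P(X=4) = 5/32
P(X=5) = 1/32
Sum = 3/16

P(X ≥ 4) = 3/16 ≈ 18.75%


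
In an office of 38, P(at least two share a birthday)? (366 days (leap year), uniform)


P(all different) = Π(366-i)/366 for i=0..37
= 0.136703
P(match) = 1 - 0.136703 = 0.863297

P ≈ 0.8633 ≈ 86.33%


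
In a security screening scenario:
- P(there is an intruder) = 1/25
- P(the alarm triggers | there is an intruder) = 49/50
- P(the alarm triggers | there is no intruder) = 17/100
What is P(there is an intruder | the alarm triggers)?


Using Bayes' theorem:
P(A|B) = P(B|A)·P(A) / P(B)

P(the alarm triggers) = 49/50 × 1/25 + 17/100 × 24/25
= 49/1250 + 102/625 = 253/1250

P(there is an intruder|the alarm triggers) = (49/1250) / (253/1250) = 49/253

P(there is an intruder|the alarm triggers) = 49/253 ≈ 19.37%


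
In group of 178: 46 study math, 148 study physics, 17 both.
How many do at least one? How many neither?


|A∪B| = 46+148-17 = 177
Neither = 178-177 = 1

At least one: 177; Neither: 1


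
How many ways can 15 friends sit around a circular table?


Circular arrangements of 15 distinct objects: fix one position to break rotational symmetry.
(n-1)! = 14! = 87178291200

87178291200


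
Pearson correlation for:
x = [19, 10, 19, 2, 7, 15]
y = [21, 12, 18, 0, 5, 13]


n=6, Σx=72, Σy=69, Σxy=1091, Σx²=1100, Σy²=1103
r = (6×1091 - 72×69)/√((6×1100 - 72²)(6×1103 - 69²))
= 1578/√(1416×1857) = 1578/√2629512 ≈ 1578/1621.5770 ≈ 0.9731

r ≈ 0.9731


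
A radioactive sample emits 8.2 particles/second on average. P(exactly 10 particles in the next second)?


Poisson(λ=8.2): P(X=10) = e^(-λ)×λ^k/k!
= e^(-8.2) × 8.2^10 / 10!
≈ 0.00027465357 × 1374480313.36 / 3628800 ≈ 0.104031

P(X=10) ≈ 0.104031 ≈ 10.40%
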